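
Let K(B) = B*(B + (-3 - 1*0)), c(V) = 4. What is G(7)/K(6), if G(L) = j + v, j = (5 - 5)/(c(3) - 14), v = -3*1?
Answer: -1/6 ≈ -0.16667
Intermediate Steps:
v = -3
K(B) = B*(-3 + B) (K(B) = B*(B + (-3 + 0)) = B*(B - 3) = B*(-3 + B))
j = 0 (j = (5 - 5)/(4 - 14) = 0/(-10) = 0*(-1/10) = 0)
G(L) = -3 (G(L) = 0 - 3 = -3)
G(7)/K(6) = -3*1/(6*(-3 + 6)) = -3/(6*3) = -3/18 = -3*1/18 = -1/6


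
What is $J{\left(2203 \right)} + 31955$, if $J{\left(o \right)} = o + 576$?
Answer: $34734$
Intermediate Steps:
$J{\left(o \right)} = 576 + o$
$J{\left(2203 \right)} + 31955 = \left(576 + 2203\right) + 31955 = 2779 + 31955 = 34734$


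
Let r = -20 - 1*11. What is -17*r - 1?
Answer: 526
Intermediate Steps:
r = -31 (r = -20 - 11 = -31)
-17*r - 1 = -17*(-31) - 1 = 527 - 1 = 526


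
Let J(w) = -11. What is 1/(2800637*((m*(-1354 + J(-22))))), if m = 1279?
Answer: -1/4889450096895 ≈ -2.0452e-13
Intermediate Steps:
1/(2800637*((m*(-1354 + J(-22))))) = 1/(2800637*((1279*(-1354 - 11)))) = 1/(2800637*((1279*(-1365)))) = (1/2800637)/(-1745835) = (1/2800637)*(-1/1745835) = -1/4889450096895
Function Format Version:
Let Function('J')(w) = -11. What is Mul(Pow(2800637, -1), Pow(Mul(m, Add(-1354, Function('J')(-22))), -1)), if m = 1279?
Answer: Rational(-1, 4889450096895) ≈ -2.0452e-13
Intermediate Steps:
Mul(Pow(2800637, -1), Pow(Mul(m, Add(-1354, Function('J')(-22))), -1)) = Mul(Pow(2800637, -1), Pow(Mul(1279, Add(-1354, -11)), -1)) = Mul(Rational(1, 2800637), Pow(Mul(1279, -1365), -1)) = Mul(Rational(1, 2800637), Pow(-1745835, -1)) = Mul(Rational(1, 2800637), Rational(-1, 1745835)) = Rational(-1, 4889450096895)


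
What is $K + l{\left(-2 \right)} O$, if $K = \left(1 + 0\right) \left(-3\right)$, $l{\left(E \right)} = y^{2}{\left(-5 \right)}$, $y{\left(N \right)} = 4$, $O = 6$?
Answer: $93$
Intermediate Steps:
$l{\left(E \right)} = 16$ ($l{\left(E \right)} = 4^{2} = 16$)
$K = -3$ ($K = 1 \left(-3\right) = -3$)
$K + l{\left(-2 \right)} O = -3 + 16 \cdot 6 = -3 + 96 = 93$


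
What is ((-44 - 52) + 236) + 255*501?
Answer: 127895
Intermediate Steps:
((-44 - 52) + 236) + 255*501 = (-96 + 236) + 127755 = 140 + 127755 = 127895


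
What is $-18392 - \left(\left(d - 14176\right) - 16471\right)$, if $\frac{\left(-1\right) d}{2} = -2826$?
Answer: $6603$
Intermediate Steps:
$d = 5652$ ($d = \left(-2\right) \left(-2826\right) = 5652$)
$-18392 - \left(\left(d - 14176\right) - 16471\right) = -18392 - \left(\left(5652 - 14176\right) - 16471\right) = -18392 - \left(-8524 - 16471\right) = -18392 - -24995 = -18392 + 24995 = 6603$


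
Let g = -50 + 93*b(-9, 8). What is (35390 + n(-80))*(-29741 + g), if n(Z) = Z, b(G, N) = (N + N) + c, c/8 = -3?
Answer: -1078190850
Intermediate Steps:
c = -24 (c = 8*(-3) = -24)
b(G, N) = -24 + 2*N (b(G, N) = (N + N) - 24 = 2*N - 24 = -24 + 2*N)
g = -794 (g = -50 + 93*(-24 + 2*8) = -50 + 93*(-24 + 16) = -50 + 93*(-8) = -50 - 744 = -794)
(35390 + n(-80))*(-29741 + g) = (35390 - 80)*(-29741 - 794) = 35310*(-30535) = -1078190850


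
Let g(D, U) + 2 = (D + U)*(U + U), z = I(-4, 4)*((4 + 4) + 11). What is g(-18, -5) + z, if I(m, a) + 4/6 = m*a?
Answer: -266/3 ≈ -88.667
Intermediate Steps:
I(m, a) = -2/3 + a*m (I(m, a) = -2/3 + m*a = -2/3 + a*m)
z = -950/3 (z = (-2/3 + 4*(-4))*((4 + 4) + 11) = (-2/3 - 16)*(8 + 11) = -50/3*19 = -950/3 ≈ -316.67)
g(D, U) = -2 + 2*U*(D + U) (g(D, U) = -2 + (D + U)*(U + U) = -2 + (D + U)*(2*U) = -2 + 2*U*(D + U))
g(-18, -5) + z = (-2 + 2*(-5)**2 + 2*(-18)*(-5)) - 950/3 = (-2 + 2*25 + 180) - 950/3 = (-2 + 50 + 180) - 950/3 = 228 - 950/3 = -266/3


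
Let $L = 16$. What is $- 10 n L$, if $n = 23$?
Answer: $-3680$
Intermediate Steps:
$- 10 n L = \left(-10\right) 23 \cdot 16 = \left(-230\right) 16 = -3680$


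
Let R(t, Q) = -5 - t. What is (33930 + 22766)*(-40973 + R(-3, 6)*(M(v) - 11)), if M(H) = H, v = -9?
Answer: -2320737368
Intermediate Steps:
(33930 + 22766)*(-40973 + R(-3, 6)*(M(v) - 11)) = (33930 + 22766)*(-40973 + (-5 - 1*(-3))*(-9 - 11)) = 56696*(-40973 + (-5 + 3)*(-20)) = 56696*(-40973 - 2*(-20)) = 56696*(-40973 + 40) = 56696*(-40933) = -2320737368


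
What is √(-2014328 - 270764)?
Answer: 2*I*√571273 ≈ 1511.7*I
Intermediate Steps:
√(-2014328 - 270764) = √(-2285092) = 2*I*√571273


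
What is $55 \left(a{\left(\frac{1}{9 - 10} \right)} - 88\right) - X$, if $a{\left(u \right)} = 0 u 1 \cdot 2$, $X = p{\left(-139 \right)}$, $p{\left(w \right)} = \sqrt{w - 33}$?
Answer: $-4840 - 2 i \sqrt{43} \approx -4840.0 - 13.115 i$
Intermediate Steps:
$p{\left(w \right)} = \sqrt{-33 + w}$
$X = 2 i \sqrt{43}$ ($X = \sqrt{-33 - 139} = \sqrt{-172} = 2 i \sqrt{43} \approx 13.115 i$)
$a{\left(u \right)} = 0$ ($a{\left(u \right)} = 0 u 2 = 0 \cdot 2 = 0$)
$55 \left(a{\left(\frac{1}{9 - 10} \right)} - 88\right) - X = 55 \left(0 - 88\right) - 2 i \sqrt{43} = 55 \left(-88\right) - 2 i \sqrt{43} = -4840 - 2 i \sqrt{43}$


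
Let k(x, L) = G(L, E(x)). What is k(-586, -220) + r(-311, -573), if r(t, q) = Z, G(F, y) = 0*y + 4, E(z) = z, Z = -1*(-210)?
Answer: 214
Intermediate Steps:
Z = 210
G(F, y) = 4 (G(F, y) = 0 + 4 = 4)
r(t, q) = 210
k(x, L) = 4
k(-586, -220) + r(-311, -573) = 4 + 210 = 214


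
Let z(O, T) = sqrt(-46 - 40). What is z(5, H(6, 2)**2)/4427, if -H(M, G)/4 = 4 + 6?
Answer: I*sqrt(86)/4427 ≈ 0.0020948*I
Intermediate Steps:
H(M, G) = -40 (H(M, G) = -4*(4 + 6) = -4*10 = -40)
z(O, T) = I*sqrt(86) (z(O, T) = sqrt(-86) = I*sqrt(86))
z(5, H(6, 2)**2)/4427 = (I*sqrt(86))/4427 = (I*sqrt(86))*(1/4427) = I*sqrt(86)/4427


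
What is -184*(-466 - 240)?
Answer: 129904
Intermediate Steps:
-184*(-466 - 240) = -184*(-706) = 129904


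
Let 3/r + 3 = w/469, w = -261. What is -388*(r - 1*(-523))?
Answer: -28160943/139 ≈ -2.0260e+5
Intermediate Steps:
r = -469/556 (r = 3/(-3 - 261/469) = 3/(-1668/469) = 3*(-469/1668) = -469/556 ≈ -0.84352)
-388*(r - 1*(-523)) = -388*(-469/556 - 1*(-523)) = -388*(-469/556 + 523) = -388*290319/556 = -28160943/139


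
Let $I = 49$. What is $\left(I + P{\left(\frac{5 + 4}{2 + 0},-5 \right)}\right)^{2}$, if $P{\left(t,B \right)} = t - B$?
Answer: $\frac{13689}{4} \approx 3422.3$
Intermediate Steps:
$\left(I + P{\left(\frac{5 + 4}{2 + 0},-5 \right)}\right)^{2} = \left(49 + \left(\frac{5 + 4}{2 + 0} - -5\right)\right)^{2} = \left(49 + \left(\frac{9}{2} + 5\right)\right)^{2} = \left(49 + \frac{19}{2}\right)^{2} = \left(\frac{117}{2}\right)^{2} = \frac{13689}{4}$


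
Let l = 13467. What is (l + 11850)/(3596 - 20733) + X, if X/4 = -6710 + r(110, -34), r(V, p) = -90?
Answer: -466151717/17137 ≈ -27201.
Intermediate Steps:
X = -27200 (X = 4*(-6710 - 90) = 4*(-6800) = -27200)
(l + 11850)/(3596 - 20733) + X = (13467 + 11850)/(3596 - 20733) - 27200 = 25317/(-17137) - 27200 = 25317*(-1/17137) - 27200 = -25317/17137 - 27200 = -466151717/17137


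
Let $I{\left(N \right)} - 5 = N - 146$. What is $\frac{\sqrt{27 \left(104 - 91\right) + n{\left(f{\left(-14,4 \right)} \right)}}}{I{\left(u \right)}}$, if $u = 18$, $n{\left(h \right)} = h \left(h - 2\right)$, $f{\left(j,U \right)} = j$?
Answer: $- \frac{5 \sqrt{23}}{123} \approx -0.19495$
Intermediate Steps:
$n{\left(h \right)} = h \left(-2 + h\right)$
$I{\left(N \right)} = -141 + N$ ($I{\left(N \right)} = 5 + \left(N - 146\right) = 5 + \left(-146 + N\right) = -141 + N$)
$\frac{\sqrt{27 \left(104 - 91\right) + n{\left(f{\left(-14,4 \right)} \right)}}}{I{\left(u \right)}} = \frac{\sqrt{27 \left(104 - 91\right) - 14 \left(-2 - 14\right)}}{-141 + 18} = \frac{\sqrt{27 \cdot 13 - -224}}{-123} = \sqrt{351 + 224} \left(- \frac{1}{123}\right) = \sqrt{575} \left(- \frac{1}{123}\right) = 5 \sqrt{23} \left(- \frac{1}{123}\right) = - \frac{5 \sqrt{23}}{123}$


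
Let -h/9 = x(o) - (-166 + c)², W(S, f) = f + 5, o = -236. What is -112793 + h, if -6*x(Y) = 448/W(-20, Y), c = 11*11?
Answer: -1040280/11 ≈ -94571.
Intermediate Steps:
W(S, f) = 5 + f
c = 121
x(Y) = -224/(3*(5 + Y))
h = 200443/11 (h = -9*(-224/(15 + 3*(-236)) - (-166 + 121)²) = -9*(-224/(15 - 708) - 1*(-45)²) = -9*(-224/(-693) - 1*2025) = -9*(-224*(-1/693) - 2025) = -9*(32/99 - 2025) = -9*(-200443/99) = 200443/11 ≈ 18222.)
-112793 + h = -112793 + 200443/11 = -1040280/11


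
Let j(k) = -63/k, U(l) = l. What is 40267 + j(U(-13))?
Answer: 523534/13 ≈ 40272.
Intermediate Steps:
40267 + j(U(-13)) = 40267 - 63/(-13) = 40267 - 63*(-1/13) = 40267 + 63/13 = 523534/13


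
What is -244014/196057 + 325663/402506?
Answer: -2643737561/6070316834 ≈ -0.43552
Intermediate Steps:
-244014/196057 + 325663/402506 = -244014*1/196057 + 325663*(1/402506) = -244014/196057 + 25051/30962 = -2643737561/6070316834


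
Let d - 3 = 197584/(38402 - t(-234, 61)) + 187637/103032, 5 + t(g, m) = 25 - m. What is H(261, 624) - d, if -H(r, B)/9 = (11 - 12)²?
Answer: -75101113991/3960859176 ≈ -18.961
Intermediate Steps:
t(g, m) = 20 - m (t(g, m) = -5 + (25 - m) = 20 - m)
H(r, B) = -9 (H(r, B) = -9*(11 - 12)² = -9*(-1)² = -9*1 = -9)
d = 39453381407/3960859176 (d = 3 + (197584/(38402 - (20 - 1*61)) + 187637/103032) = 3 + (197584/(38402 - (20 - 61)) + 187637*(1/103032)) = 3 + (197584/(38402 - 1*(-41)) + 187637/103032) = 3 + (197584/(38402 + 41) + 187637/103032) = 3 + (197584/38443 + 187637/103032) = 3 + 27570803879/3960859176 = 39453381407/3960859176 ≈ 9.9608)
H(261, 624) - d = -9 - 1*39453381407/3960859176 = -9 - 39453381407/3960859176 = -75101113991/3960859176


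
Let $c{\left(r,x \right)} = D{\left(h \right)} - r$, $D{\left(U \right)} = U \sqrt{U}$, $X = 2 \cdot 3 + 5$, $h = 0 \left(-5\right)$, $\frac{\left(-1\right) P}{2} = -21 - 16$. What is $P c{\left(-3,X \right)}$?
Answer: $222$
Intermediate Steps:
$P = 74$ ($P = - 2 \left(-21 - 16\right) = \left(-2\right) \left(-37\right) = 74$)
$h = 0$
$X = 11$ ($X = 6 + 5 = 11$)
$D{\left(U \right)} = U^{\frac{3}{2}}$
$c{\left(r,x \right)} = - r$ ($c{\left(r,x \right)} = 0^{\frac{3}{2}} - r = 0 - r = - r$)
$P c{\left(-3,X \right)} = 74 \left(\left(-1\right) \left(-3\right)\right) = 74 \cdot 3 = 222$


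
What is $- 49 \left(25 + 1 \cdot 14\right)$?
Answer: $-1911$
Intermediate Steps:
$- 49 \left(25 + 1 \cdot 14\right) = - 49 \left(25 + 14\right) = \left(-49\right) 39 = -1911$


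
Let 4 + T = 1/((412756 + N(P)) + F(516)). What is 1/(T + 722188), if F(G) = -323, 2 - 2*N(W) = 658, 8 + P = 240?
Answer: 412105/297615637321 ≈ 1.3847e-6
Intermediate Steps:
P = 232 (P = -8 + 240 = 232)
N(W) = -328 (N(W) = 1 - 1/2*658 = 1 - 329 = -328)
T = -1648419/412105 (T = -4 + 1/((412756 - 328) - 323) = -4 + 1/(412428 - 323) = -4 + 1/412105 = -1648419/412105 ≈ -4.0000)
1/(T + 722188) = 1/(-1648419/412105 + 722188) = 1/(297615637321/412105) = 412105/297615637321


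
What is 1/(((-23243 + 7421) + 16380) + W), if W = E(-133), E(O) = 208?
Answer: 1/766 ≈ 0.0013055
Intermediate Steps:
W = 208
1/(((-23243 + 7421) + 16380) + W) = 1/(((-23243 + 7421) + 16380) + 208) = 1/((-15822 + 16380) + 208) = 1/(558 + 208) = 1/766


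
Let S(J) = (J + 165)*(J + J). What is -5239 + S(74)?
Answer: 30133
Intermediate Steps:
S(J) = 2*J*(165 + J) (S(J) = (165 + J)*(2*J) = 2*J*(165 + J))
-5239 + S(74) = -5239 + 2*74*(165 + 74) = -5239 + 2*74*239 = -5239 + 35372 = 30133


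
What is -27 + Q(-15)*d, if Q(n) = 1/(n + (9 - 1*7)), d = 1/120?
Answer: -42121/1560 ≈ -27.001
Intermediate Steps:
d = 1/120 ≈ 0.0083333
Q(n) = 1/(2 + n) (Q(n) = 1/(n + (9 - 7)) = 1/(n + 2) = 1/(2 + n))
-27 + Q(-15)*d = -27 + (1/120)/(2 - 15) = -27 + (1/120)/(-13) = -27 - 1/13*1/120 = -27 - 1/1560 = -42121/1560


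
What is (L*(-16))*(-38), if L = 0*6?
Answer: 0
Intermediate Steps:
L = 0
(L*(-16))*(-38) = (0*(-16))*(-38) = 0*(-38) = 0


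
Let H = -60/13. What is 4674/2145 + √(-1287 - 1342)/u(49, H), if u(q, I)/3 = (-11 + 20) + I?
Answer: 1558/715 + 13*I*√2629/171 ≈ 2.179 + 3.898*I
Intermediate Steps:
H = -60/13 (H = -60*1/13 = -60/13 ≈ -4.6154)
u(q, I) = 27 + 3*I (u(q, I) = 3*((-11 + 20) + I) = 3*(9 + I) = 27 + 3*I)
4674/2145 + √(-1287 - 1342)/u(49, H) = 4674/2145 + √(-1287 - 1342)/(27 + 3*(-60/13)) = 4674*(1/2145) + √(-2629)/(27 - 180/13) = 1558/715 + (I*√2629)/(171/13) = 1558/715 + (I*√2629)*(13/171) = 1558/715 + 13*I*√2629/171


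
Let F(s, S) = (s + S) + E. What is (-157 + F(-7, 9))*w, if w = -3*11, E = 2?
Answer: 5049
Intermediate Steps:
F(s, S) = 2 + S + s (F(s, S) = (s + S) + 2 = (S + s) + 2 = 2 + S + s)
w = -33
(-157 + F(-7, 9))*w = (-157 + (2 + 9 - 7))*(-33) = (-157 + 4)*(-33) = -153*(-33) = 5049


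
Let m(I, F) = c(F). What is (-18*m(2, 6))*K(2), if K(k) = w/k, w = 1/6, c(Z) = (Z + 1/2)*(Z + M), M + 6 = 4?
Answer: -39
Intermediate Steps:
M = -2 (M = -6 + 4 = -2)
c(Z) = (1/2 + Z)*(-2 + Z) (c(Z) = (Z + 1/2)*(Z - 2) = (Z + 1/2)*(-2 + Z) = (1/2 + Z)*(-2 + Z))
w = 1/6 ≈ 0.16667
m(I, F) = -1 + F**2 - 3*F/2
K(k) = 1/(6*k)
(-18*m(2, 6))*K(2) = (-18*(-1 + 6**2 - 3/2*6))*((1/6)/2) = (-18*(-1 + 36 - 9))*((1/6)*(1/2)) = -18*26*(1/12) = -468*1/12 = -39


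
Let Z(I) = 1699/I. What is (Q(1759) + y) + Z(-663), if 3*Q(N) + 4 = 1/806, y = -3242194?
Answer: -133273786693/41106 ≈ -3.2422e+6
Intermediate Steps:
Q(N) = -3223/2418 (Q(N) = -4/3 + (⅓)/806 = -4/3 + (⅓)*(1/806) = -4/3 + 1/2418 = -3223/2418)
(Q(1759) + y) + Z(-663) = (-3223/2418 - 3242194) + 1699/(-663) = -7839628315/2418 + 1699*(-1/663) = -7839628315/2418 - 1699/663 = -133273786693/41106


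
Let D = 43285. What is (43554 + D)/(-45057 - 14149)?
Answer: -86839/59206 ≈ -1.4667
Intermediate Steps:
(43554 + D)/(-45057 - 14149) = (43554 + 43285)/(-45057 - 14149) = 86839/(-59206) = 86839*(-1/59206) = -86839/59206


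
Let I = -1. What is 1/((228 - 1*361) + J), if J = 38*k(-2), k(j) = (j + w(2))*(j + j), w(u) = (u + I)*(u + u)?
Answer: -1/437 ≈ -0.0022883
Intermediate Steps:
w(u) = 2*u*(-1 + u) (w(u) = (u - 1)*(u + u) = (-1 + u)*(2*u) = 2*u*(-1 + u))
k(j) = 2*j*(4 + j) (k(j) = (j + 2*2*(-1 + 2))*(j + j) = (j + 2*2*1)*(2*j) = (j + 4)*(2*j) = (4 + j)*(2*j) = 2*j*(4 + j))
J = -304 (J = 38*(2*(-2)*(4 - 2)) = 38*(2*(-2)*2) = 38*(-8) = -304)
1/((228 - 1*361) + J) = 1/((228 - 1*361) - 304) = 1/((228 - 361) - 304) = 1/(-133 - 304) = 1/(-437) = -1/437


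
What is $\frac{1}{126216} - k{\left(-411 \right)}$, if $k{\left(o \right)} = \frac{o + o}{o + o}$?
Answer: $- \frac{126215}{126216} \approx -0.99999$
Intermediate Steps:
$k{\left(o \right)} = 1$ ($k{\left(o \right)} = \frac{2 o}{2 o} = 2 o \frac{1}{2 o} = 1$)
$\frac{1}{126216} - k{\left(-411 \right)} = \frac{1}{126216} - 1 = - \frac{126215}{126216}$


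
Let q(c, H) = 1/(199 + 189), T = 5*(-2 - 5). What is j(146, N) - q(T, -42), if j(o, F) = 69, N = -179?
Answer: 26771/388 ≈ 68.997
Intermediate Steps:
T = -35 (T = 5*(-7) = -35)
q(c, H) = 1/388
j(146, N) - q(T, -42) = 69 - 1*1/388 = 69 - 1/388 = 26771/388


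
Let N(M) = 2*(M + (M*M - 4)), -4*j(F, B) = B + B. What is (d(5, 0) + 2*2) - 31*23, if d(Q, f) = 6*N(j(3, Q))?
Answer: -712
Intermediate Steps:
j(F, B) = -B/2 (j(F, B) = -(B + B)/4 = -B/2)
N(M) = -8 + 2*M + 2*M**2 (N(M) = 2*(M + (M**2 - 4)) = 2*(M + (-4 + M**2)) = 2*(-4 + M + M**2) = -8 + 2*M + 2*M**2)
d(Q, f) = -48 - 6*Q + 3*Q**2 (d(Q, f) = 6*(-8 + 2*(-Q/2) + 2*(-Q/2)**2) = 6*(-8 - Q + 2*(Q**2/4)) = 6*(-8 - Q + Q**2/2) = 6*(-8 + Q**2/2 - Q) = -48 - 6*Q + 3*Q**2)
(d(5, 0) + 2*2) - 31*23 = ((-48 - 6*5 + 3*5**2) + 2*2) - 31*23 = ((-48 - 30 + 3*25) + 4) - 713 = ((-48 - 30 + 75) + 4) - 713 = (-3 + 4) - 713 = 1 - 713 = -712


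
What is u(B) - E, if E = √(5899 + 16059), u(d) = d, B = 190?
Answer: 190 - √21958 ≈ 41.818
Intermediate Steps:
E = √21958 ≈ 148.18
u(B) - E = 190 - √21958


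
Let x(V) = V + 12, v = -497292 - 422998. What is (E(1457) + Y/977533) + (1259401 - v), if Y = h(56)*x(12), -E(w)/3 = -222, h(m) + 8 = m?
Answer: 2131370920433/977533 ≈ 2.1804e+6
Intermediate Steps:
h(m) = -8 + m
v = -920290
E(w) = 666 (E(w) = -3*(-222) = 666)
x(V) = 12 + V
Y = 1152 (Y = (-8 + 56)*(12 + 12) = 48*24 = 1152)
(E(1457) + Y/977533) + (1259401 - v) = (666 + 1152/977533) + (1259401 - 1*(-920290)) = (666 + 1152*(1/977533)) + (1259401 + 920290) = (666 + 1152/977533) + 2179691 = 651038130/977533 + 2179691 = 2131370920433/977533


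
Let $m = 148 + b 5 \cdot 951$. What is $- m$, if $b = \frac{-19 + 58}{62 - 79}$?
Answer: $\frac{182929}{17} \approx 10761.0$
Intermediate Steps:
$b = - \frac{39}{17}$ ($b = \frac{39}{-17} = 39 \left(- \frac{1}{17}\right) = - \frac{39}{17} \approx -2.2941$)
$m = - \frac{182929}{17}$ ($m = 148 + \left(- \frac{39}{17}\right) 5 \cdot 951 = 148 - \frac{185445}{17} = - \frac{182929}{17} \approx -10761.0$)
$- m = \left(-1\right) \left(- \frac{182929}{17}\right) = \frac{182929}{17}$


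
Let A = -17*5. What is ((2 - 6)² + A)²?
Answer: 4761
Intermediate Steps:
A = -85
((2 - 6)² + A)² = ((2 - 6)² - 85)² = ((-4)² - 85)² = (16 - 85)² = (-69)² = 4761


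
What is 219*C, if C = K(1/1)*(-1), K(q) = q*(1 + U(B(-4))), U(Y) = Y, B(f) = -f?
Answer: -1095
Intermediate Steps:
K(q) = 5*q (K(q) = q*(1 - 1*(-4)) = q*(1 + 4) = q*5 = 5*q)
C = -5 (C = (5/1)*(-1) = (5*1)*(-1) = 5*(-1) = -5)
219*C = 219*(-5) = -1095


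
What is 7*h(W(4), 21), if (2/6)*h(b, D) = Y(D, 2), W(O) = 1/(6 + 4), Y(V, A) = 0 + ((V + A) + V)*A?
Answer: 1848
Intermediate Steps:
Y(V, A) = A*(A + 2*V) (Y(V, A) = 0 + ((A + V) + V)*A = 0 + (A + 2*V)*A = 0 + A*(A + 2*V) = A*(A + 2*V))
W(O) = 1/10
h(b, D) = 12 + 12*D (h(b, D) = 3*(2*(2 + 2*D)) = 3*(4 + 4*D) = 12 + 12*D)
7*h(W(4), 21) = 7*(12 + 12*21) = 7*(12 + 252) = 7*264 = 1848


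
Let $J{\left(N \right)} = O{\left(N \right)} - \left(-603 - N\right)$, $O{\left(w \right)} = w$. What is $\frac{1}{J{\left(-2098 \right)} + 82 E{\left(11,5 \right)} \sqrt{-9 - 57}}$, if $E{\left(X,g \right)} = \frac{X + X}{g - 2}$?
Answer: $- \frac{10779}{110326099} - \frac{1804 i \sqrt{66}}{110326099} \approx -9.7701 \cdot 10^{-5} - 0.00013284 i$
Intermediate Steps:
$E{\left(X,g \right)} = \frac{2 X}{-2 + g}$
$J{\left(N \right)} = 603 + 2 N$ ($J{\left(N \right)} = N - \left(-603 - N\right) = N + \left(603 + N\right) = 603 + 2 N$)
$\frac{1}{J{\left(-2098 \right)} + 82 E{\left(11,5 \right)} \sqrt{-9 - 57}} = \frac{1}{\left(603 + 2 \left(-2098\right)\right) + 82 \cdot 2 \cdot 11 \frac{1}{-2 + 5} \sqrt{-9 - 57}} = \frac{1}{\left(603 - 4196\right) + 82 \cdot 2 \cdot 11 \cdot \frac{1}{3} \sqrt{-66}} = \frac{1}{-3593 + 82 \cdot 2 \cdot 11 \cdot \frac{1}{3} i \sqrt{66}} = \frac{1}{-3593 + 82 \cdot \frac{22}{3} i \sqrt{66}} = \frac{1}{-3593 + \frac{1804 i \sqrt{66}}{3}}$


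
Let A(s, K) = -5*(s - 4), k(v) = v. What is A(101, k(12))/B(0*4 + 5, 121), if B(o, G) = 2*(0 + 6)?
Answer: -485/12 ≈ -40.417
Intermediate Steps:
B(o, G) = 12 (B(o, G) = 2*6 = 12)
A(s, K) = 20 - 5*s (A(s, K) = -5*(-4 + s) = 20 - 5*s)
A(101, k(12))/B(0*4 + 5, 121) = (20 - 5*101)/12 = (20 - 505)*(1/12) = -485*1/12 = -485/12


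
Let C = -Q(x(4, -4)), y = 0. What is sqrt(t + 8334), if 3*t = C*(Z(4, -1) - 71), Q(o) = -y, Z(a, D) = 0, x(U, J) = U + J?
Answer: 3*sqrt(926) ≈ 91.291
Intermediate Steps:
x(U, J) = J + U
Q(o) = 0 (Q(o) = -1*0 = 0)
C = 0 (C = -1*0 = 0)
t = 0 (t = (0*(0 - 71))/3 = (0*(-71))/3 = (1/3)*0 = 0)
sqrt(t + 8334) = sqrt(0 + 8334) = sqrt(8334) = 3*sqrt(926)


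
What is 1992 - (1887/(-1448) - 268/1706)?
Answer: 2462210491/1235144 ≈ 1993.5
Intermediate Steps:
1992 - (1887/(-1448) - 268/1706) = 1992 - (1887*(-1/1448) - 268*1/1706) = 1992 - (-1887/1448 - 134/853) = 1992 - 1*(-1803643/1235144) = 1992 + 1803643/1235144 = 2462210491/1235144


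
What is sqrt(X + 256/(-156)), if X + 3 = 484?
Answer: sqrt(729105)/39 ≈ 21.894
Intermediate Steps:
X = 481 (X = -3 + 484 = 481)
sqrt(X + 256/(-156)) = sqrt(481 + 256/(-156)) = sqrt(481 + 256*(-1/156)) = sqrt(481 - 64/39) = sqrt(18695/39) = sqrt(729105)/39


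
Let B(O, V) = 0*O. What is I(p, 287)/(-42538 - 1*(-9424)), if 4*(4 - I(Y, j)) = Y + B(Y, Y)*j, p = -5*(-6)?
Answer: 7/66228 ≈ 0.00010570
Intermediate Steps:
B(O, V) = 0
p = 30
I(Y, j) = 4 - Y/4 (I(Y, j) = 4 - (Y + 0*j)/4 = 4 - (Y + 0)/4 = 4 - Y/4)
I(p, 287)/(-42538 - 1*(-9424)) = (4 - ¼*30)/(-42538 - 1*(-9424)) = (4 - 15/2)/(-42538 + 9424) = -7/2/(-33114) = -7/2*(-1/33114) = 7/66228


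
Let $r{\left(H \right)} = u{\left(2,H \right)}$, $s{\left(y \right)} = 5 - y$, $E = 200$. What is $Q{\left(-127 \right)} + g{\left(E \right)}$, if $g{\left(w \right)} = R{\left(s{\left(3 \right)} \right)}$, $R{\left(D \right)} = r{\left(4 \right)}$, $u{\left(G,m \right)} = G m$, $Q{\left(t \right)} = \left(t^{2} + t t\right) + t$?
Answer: $32139$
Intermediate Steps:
$Q{\left(t \right)} = t + 2 t^{2}$ ($Q{\left(t \right)} = \left(t^{2} + t^{2}\right) + t = 2 t^{2} + t = t + 2 t^{2}$)
$r{\left(H \right)} = 2 H$
$R{\left(D \right)} = 8$ ($R{\left(D \right)} = 2 \cdot 4 = 8$)
$g{\left(w \right)} = 8$
$Q{\left(-127 \right)} + g{\left(E \right)} = - 127 \left(1 + 2 \left(-127\right)\right) + 8 = - 127 \left(1 - 254\right) + 8 = \left(-127\right) \left(-253\right) + 8 = 32131 + 8 = 32139$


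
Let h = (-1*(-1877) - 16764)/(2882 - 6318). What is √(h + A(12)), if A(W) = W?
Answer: √48206221/1718 ≈ 4.0414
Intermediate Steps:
h = 14887/3436 (h = (1877 - 16764)/(-3436) = -14887*(-1/3436) = 14887/3436 ≈ 4.3327)
√(h + A(12)) = √(14887/3436 + 12) = √(56119/3436) = √48206221/1718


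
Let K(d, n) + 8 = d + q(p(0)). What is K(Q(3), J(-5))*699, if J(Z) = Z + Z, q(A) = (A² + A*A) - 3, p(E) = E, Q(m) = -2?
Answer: -9087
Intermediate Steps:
q(A) = -3 + 2*A² (q(A) = (A² + A²) - 3 = 2*A² - 3 = -3 + 2*A²)
J(Z) = 2*Z
K(d, n) = -11 + d (K(d, n) = -8 + (d + (-3 + 2*0²)) = -8 + (d + (-3 + 2*0)) = -8 + (d + (-3 + 0)) = -8 + (d - 3) = -8 + (-3 + d) = -11 + d)
K(Q(3), J(-5))*699 = (-11 - 2)*699 = -13*699 = -9087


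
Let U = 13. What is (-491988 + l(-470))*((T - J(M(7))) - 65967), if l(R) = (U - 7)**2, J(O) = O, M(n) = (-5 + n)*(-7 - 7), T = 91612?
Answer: -12629883696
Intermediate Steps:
M(n) = 70 - 14*n (M(n) = (-5 + n)*(-14) = 70 - 14*n)
l(R) = 36 (l(R) = (13 - 7)**2 = 6**2 = 36)
(-491988 + l(-470))*((T - J(M(7))) - 65967) = (-491988 + 36)*((91612 - (70 - 14*7)) - 65967) = -491952*((91612 - (70 - 98)) - 65967) = -491952*((91612 - 1*(-28)) - 65967) = -491952*((91612 + 28) - 65967) = -491952*(91640 - 65967) = -491952*25673 = -12629883696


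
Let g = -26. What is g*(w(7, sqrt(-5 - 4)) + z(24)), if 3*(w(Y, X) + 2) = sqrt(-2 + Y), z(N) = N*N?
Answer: -14924 - 26*sqrt(5)/3 ≈ -14943.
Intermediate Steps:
z(N) = N**2
w(Y, X) = -2 + sqrt(-2 + Y)/3
g*(w(7, sqrt(-5 - 4)) + z(24)) = -26*((-2 + sqrt(-2 + 7)/3) + 24**2) = -26*((-2 + sqrt(5)/3) + 576) = -26*(574 + sqrt(5)/3) = -14924 - 26*sqrt(5)/3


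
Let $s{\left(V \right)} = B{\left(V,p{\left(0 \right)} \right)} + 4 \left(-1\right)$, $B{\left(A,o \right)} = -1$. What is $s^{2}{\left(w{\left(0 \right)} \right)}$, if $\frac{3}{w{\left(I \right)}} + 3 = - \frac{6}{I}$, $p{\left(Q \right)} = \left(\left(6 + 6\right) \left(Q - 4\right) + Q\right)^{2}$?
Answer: $25$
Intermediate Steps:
$p{\left(Q \right)} = \left(-48 + 13 Q\right)^{2}$ ($p{\left(Q \right)} = \left(12 \left(-4 + Q\right) + Q\right)^{2} = \left(\left(-48 + 12 Q\right) + Q\right)^{2} = \left(-48 + 13 Q\right)^{2}$)
$w{\left(I \right)} = \frac{3}{-3 - \frac{6}{I}}$
$s{\left(V \right)} = -5$ ($s{\left(V \right)} = -1 + 4 \left(-1\right) = -1 - 4 = -5$)
$s^{2}{\left(w{\left(0 \right)} \right)} = \left(-5\right)^{2} = 25$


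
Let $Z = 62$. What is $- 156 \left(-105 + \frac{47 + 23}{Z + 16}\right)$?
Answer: $16240$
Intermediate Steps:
$- 156 \left(-105 + \frac{47 + 23}{Z + 16}\right) = - 156 \left(-105 + \frac{47 + 23}{62 + 16}\right) = - 156 \left(-105 + \frac{70}{78}\right) = - 156 \left(-105 + 70 \cdot \frac{1}{78}\right) = - 156 \left(-105 + \frac{35}{39}\right) = \left(-156\right) \left(- \frac{4060}{39}\right) = 16240$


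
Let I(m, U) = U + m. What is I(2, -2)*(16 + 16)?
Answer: 0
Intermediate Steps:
I(2, -2)*(16 + 16) = (-2 + 2)*(16 + 16) = 0*32 = 0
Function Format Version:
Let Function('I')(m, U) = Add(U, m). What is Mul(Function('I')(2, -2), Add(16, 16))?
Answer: 0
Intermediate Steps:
Mul(Function('I')(2, -2), Add(16, 16)) = Mul(Add(-2, 2), Add(16, 16)) = Mul(0, 32) = 0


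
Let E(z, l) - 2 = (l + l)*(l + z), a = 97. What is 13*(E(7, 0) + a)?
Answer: 1287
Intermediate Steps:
E(z, l) = 2 + 2*l*(l + z) (E(z, l) = 2 + (l + l)*(l + z) = 2 + (2*l)*(l + z) = 2 + 2*l*(l + z))
13*(E(7, 0) + a) = 13*((2 + 2*0**2 + 2*0*7) + 97) = 13*((2 + 2*0 + 0) + 97) = 13*((2 + 0 + 0) + 97) = 13*(2 + 97) = 13*99 = 1287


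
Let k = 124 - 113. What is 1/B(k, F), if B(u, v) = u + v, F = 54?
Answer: 1/65 ≈ 0.015385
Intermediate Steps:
k = 11
1/B(k, F) = 1/(11 + 54) = 1/65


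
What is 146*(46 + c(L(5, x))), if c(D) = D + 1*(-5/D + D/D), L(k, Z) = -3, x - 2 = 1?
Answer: 20002/3 ≈ 6667.3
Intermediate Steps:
x = 3 (x = 2 + 1 = 3)
c(D) = 1 + D - 5/D (c(D) = D + 1*(-5/D + 1) = D + 1*(1 - 5/D) = D + (1 - 5/D) = 1 + D - 5/D)
146*(46 + c(L(5, x))) = 146*(46 + (1 - 3 - 5/(-3))) = 146*(46 + (1 - 3 - 5*(-⅓))) = 146*(46 + (1 - 3 + 5/3)) = 146*(46 - ⅓) = 146*(137/3) = 20002/3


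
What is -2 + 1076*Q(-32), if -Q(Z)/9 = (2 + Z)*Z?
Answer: -9296642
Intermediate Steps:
Q(Z) = -9*Z*(2 + Z) (Q(Z) = -9*(2 + Z)*Z = -9*Z*(2 + Z))
-2 + 1076*Q(-32) = -2 + 1076*(-9*(-32)*(2 - 32)) = -2 + 1076*(-9*(-32)*(-30)) = -2 + 1076*(-8640) = -2 - 9296640 = -9296642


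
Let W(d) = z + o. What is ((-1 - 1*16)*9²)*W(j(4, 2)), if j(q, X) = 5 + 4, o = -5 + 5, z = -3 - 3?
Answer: 8262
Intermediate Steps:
z = -6
o = 0
j(q, X) = 9
W(d) = -6 (W(d) = -6 + 0 = -6)
((-1 - 1*16)*9²)*W(j(4, 2)) = ((-1 - 1*16)*9²)*(-6) = ((-1 - 16)*81)*(-6) = -17*81*(-6) = -1377*(-6) = 8262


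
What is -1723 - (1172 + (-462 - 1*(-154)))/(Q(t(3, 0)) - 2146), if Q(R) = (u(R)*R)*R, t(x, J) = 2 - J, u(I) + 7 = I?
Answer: -621859/361 ≈ -1722.6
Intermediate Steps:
u(I) = -7 + I
Q(R) = R**2*(-7 + R) (Q(R) = ((-7 + R)*R)*R = (R*(-7 + R))*R = R**2*(-7 + R))
-1723 - (1172 + (-462 - 1*(-154)))/(Q(t(3, 0)) - 2146) = -1723 - (1172 + (-462 - 1*(-154)))/((2 - 1*0)**2*(-7 + (2 - 1*0)) - 2146) = -1723 - (1172 + (-462 + 154))/((2 + 0)**2*(-7 + (2 + 0)) - 2146) = -1723 - (1172 - 308)/(2**2*(-7 + 2) - 2146) = -1723 - 864/(4*(-5) - 2146) = -1723 - 864/(-20 - 2146) = -1723 - 864/(-2166) = -1723 - 864*(-1)/2166 = -1723 - 1*(-144/361) = -1723 + 144/361 = -621859/361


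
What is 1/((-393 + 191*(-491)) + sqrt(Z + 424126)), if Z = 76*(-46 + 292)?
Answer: -47087/4434149727 - sqrt(442822)/8868299454 ≈ -1.0694e-5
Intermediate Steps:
Z = 18696 (Z = 76*246 = 18696)
1/((-393 + 191*(-491)) + sqrt(Z + 424126)) = 1/((-393 + 191*(-491)) + sqrt(18696 + 424126)) = 1/((-393 - 93781) + sqrt(442822)) = 1/(-94174 + sqrt(442822))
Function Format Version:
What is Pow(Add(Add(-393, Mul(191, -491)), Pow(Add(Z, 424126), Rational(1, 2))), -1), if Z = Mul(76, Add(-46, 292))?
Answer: Add(Rational(-47087, 4434149727), Mul(Rational(-1, 8868299454), Pow(442822, Rational(1, 2)))) ≈ -1.0694e-5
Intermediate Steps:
Z = 18696 (Z = Mul(76, 246) = 18696)
Pow(Add(Add(-393, Mul(191, -491)), Pow(Add(Z, 424126), Rational(1, 2))), -1) = Pow(Add(Add(-393, Mul(191, -491)), Pow(Add(18696, 424126), Rational(1, 2))), -1) = Pow(Add(Add(-393, -93781), Pow(442822, Rational(1, 2))), -1) = Pow(Add(-94174, Pow(442822, Rational(1, 2))), -1)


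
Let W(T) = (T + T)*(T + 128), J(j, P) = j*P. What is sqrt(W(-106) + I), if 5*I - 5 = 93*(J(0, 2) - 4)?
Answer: I*sqrt(118435)/5 ≈ 68.829*I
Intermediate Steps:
J(j, P) = P*j
W(T) = 2*T*(128 + T) (W(T) = (2*T)*(128 + T) = 2*T*(128 + T))
I = -367/5 (I = 1 + (93*(2*0 - 4))/5 = 1 + (93*(0 - 4))/5 = 1 + (93*(-4))/5 = 1 + (1/5)*(-372) = 1 - 372/5 = -367/5 ≈ -73.400)
sqrt(W(-106) + I) = sqrt(2*(-106)*(128 - 106) - 367/5) = sqrt(2*(-106)*22 - 367/5) = sqrt(-4664 - 367/5) = sqrt(-23687/5) = I*sqrt(118435)/5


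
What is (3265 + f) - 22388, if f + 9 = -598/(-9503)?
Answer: -13985446/731 ≈ -19132.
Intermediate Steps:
f = -6533/731 (f = -9 - 598/(-9503) = -9 - 598*(-1/9503) = -9 + 46/731 = -6533/731 ≈ -8.9371)
(3265 + f) - 22388 = (3265 - 6533/731) - 22388 = 2380182/731 - 22388 = -13985446/731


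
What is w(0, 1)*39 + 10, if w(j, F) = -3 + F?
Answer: -68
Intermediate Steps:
w(0, 1)*39 + 10 = (-3 + 1)*39 + 10 = -2*39 + 10 = -78 + 10 = -68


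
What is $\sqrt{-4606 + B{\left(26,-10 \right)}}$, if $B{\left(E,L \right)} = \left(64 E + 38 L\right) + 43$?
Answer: $i \sqrt{3279} \approx 57.263 i$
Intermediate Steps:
$B{\left(E,L \right)} = 43 + 38 L + 64 E$ ($B{\left(E,L \right)} = \left(38 L + 64 E\right) + 43 = 43 + 38 L + 64 E$)
$\sqrt{-4606 + B{\left(26,-10 \right)}} = \sqrt{-4606 + \left(43 + 38 \left(-10\right) + 64 \cdot 26\right)} = \sqrt{-4606 + \left(43 - 380 + 1664\right)} = \sqrt{-4606 + 1327} = \sqrt{-3279} = i \sqrt{3279}$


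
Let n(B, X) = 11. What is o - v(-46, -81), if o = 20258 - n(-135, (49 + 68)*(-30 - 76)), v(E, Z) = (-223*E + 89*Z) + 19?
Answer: 17179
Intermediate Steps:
v(E, Z) = 19 - 223*E + 89*Z
o = 20247 (o = 20258 - 1*11 = 20258 - 11 = 20247)
o - v(-46, -81) = 20247 - (19 - 223*(-46) + 89*(-81)) = 20247 - (19 + 10258 - 7209) = 20247 - 1*3068 = 20247 - 3068 = 17179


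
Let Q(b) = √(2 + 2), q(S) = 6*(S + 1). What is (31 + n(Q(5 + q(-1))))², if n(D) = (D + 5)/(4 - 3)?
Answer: 1444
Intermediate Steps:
q(S) = 6 + 6*S (q(S) = 6*(1 + S) = 6 + 6*S)
Q(b) = 2 (Q(b) = √4 = 2)
n(D) = 5 + D (n(D) = (5 + D)/1 = (5 + D)*1 = 5 + D)
(31 + n(Q(5 + q(-1))))² = (31 + (5 + 2))² = (31 + 7)² = 38² = 1444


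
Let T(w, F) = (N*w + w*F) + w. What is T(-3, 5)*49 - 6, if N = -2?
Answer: -594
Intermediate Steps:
T(w, F) = -w + F*w (T(w, F) = (-2*w + w*F) + w = (-2*w + F*w) + w = -w + F*w)
T(-3, 5)*49 - 6 = -3*(-1 + 5)*49 - 6 = -3*4*49 - 6 = -12*49 - 6 = -588 - 6 = -594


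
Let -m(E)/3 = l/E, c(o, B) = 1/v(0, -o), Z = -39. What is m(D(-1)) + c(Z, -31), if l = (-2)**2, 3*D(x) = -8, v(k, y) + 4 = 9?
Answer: 47/10 ≈ 4.7000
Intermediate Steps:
v(k, y) = 5 (v(k, y) = -4 + 9 = 5)
D(x) = -8/3 (D(x) = (1/3)*(-8) = -8/3)
l = 4
c(o, B) = 1/5
m(E) = -12/E
m(D(-1)) + c(Z, -31) = -12/(-8/3) + 1/5 = -12*(-3/8) + 1/5 = 9/2 + 1/5 = 47/10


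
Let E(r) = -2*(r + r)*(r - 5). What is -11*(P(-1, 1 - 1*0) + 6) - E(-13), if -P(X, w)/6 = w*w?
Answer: 936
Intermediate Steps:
P(X, w) = -6*w² (P(X, w) = -6*w*w = -6*w²)
E(r) = -4*r*(-5 + r) (E(r) = -2*2*r*(-5 + r) = -4*r*(-5 + r))
-11*(P(-1, 1 - 1*0) + 6) - E(-13) = -11*(-6*(1 - 1*0)² + 6) - 4*(-13)*(5 - 1*(-13)) = -11*(-6*(1 + 0)² + 6) - 4*(-13)*(5 + 13) = -11*(-6*1² + 6) - 4*(-13)*18 = -11*(-6*1 + 6) - 1*(-936) = -11*(-6 + 6) + 936 = -11*0 + 936 = 0 + 936 = 936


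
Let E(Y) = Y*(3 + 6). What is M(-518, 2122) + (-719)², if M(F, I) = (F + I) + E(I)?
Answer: 537663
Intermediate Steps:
E(Y) = 9*Y (E(Y) = Y*9 = 9*Y)
M(F, I) = F + 10*I (M(F, I) = (F + I) + 9*I = F + 10*I)
M(-518, 2122) + (-719)² = (-518 + 10*2122) + (-719)² = (-518 + 21220) + 516961 = 20702 + 516961 = 537663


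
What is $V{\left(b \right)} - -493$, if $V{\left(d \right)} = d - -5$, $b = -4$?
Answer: $494$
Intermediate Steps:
$V{\left(d \right)} = 5 + d$ ($V{\left(d \right)} = d + 5 = 5 + d$)
$V{\left(b \right)} - -493 = \left(5 - 4\right) - -493 = 1 + 493 = 494$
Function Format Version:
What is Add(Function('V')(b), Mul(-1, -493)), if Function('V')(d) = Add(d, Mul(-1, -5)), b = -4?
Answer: 494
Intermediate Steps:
Function('V')(d) = Add(5, d) (Function('V')(d) = Add(d, 5) = Add(5, d))
Add(Function('V')(b), Mul(-1, -493)) = Add(Add(5, -4), Mul(-1, -493)) = Add(1, 493) = 494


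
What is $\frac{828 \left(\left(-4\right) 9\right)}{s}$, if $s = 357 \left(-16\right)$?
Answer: $\frac{621}{119} \approx 5.2185$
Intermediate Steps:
$s = -5712$
$\frac{828 \left(\left(-4\right) 9\right)}{s} = \frac{828 \left(\left(-4\right) 9\right)}{-5712} = 828 \left(-36\right) \left(- \frac{1}{5712}\right) = \left(-29808\right) \left(- \frac{1}{5712}\right) = \frac{621}{119}$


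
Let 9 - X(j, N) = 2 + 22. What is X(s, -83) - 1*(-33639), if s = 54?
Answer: 33624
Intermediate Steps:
X(j, N) = -15 (X(j, N) = 9 - (2 + 22) = 9 - 1*24 = 9 - 24 = -15)
X(s, -83) - 1*(-33639) = -15 - 1*(-33639) = -15 + 33639 = 33624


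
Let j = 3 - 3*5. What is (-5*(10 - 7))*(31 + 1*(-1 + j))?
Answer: -270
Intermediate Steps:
j = -12 (j = 3 - 15 = -12)
(-5*(10 - 7))*(31 + 1*(-1 + j)) = (-5*(10 - 7))*(31 + 1*(-1 - 12)) = (-5*3)*(31 + 1*(-13)) = -15*(31 - 13) = -15*18 = -270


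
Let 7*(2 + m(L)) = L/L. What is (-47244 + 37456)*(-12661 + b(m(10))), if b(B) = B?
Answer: 867608320/7 ≈ 1.2394e+8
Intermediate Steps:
m(L) = -13/7 (m(L) = -2 + (L/L)/7 = -2 + (⅐)*1 = -2 + ⅐ = -13/7)
(-47244 + 37456)*(-12661 + b(m(10))) = (-47244 + 37456)*(-12661 - 13/7) = -9788*(-88640/7) = 867608320/7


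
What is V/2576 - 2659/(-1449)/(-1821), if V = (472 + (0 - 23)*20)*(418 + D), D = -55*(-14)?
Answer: 634780/114723 ≈ 5.5332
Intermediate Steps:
D = 770
V = 14256 (V = (472 + (0 - 23)*20)*(418 + 770) = (472 - 23*20)*1188 = (472 - 460)*1188 = 12*1188 = 14256)
V/2576 - 2659/(-1449)/(-1821) = 14256/2576 - 2659/(-1449)/(-1821) = 14256*(1/2576) - 2659*(-1/1449)*(-1/1821) = 891/161 + (2659/1449)*(-1/1821) = 891/161 - 2659/2638629 = 634780/114723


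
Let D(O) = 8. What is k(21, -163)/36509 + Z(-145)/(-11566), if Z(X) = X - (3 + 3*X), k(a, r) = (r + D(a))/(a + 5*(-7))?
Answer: -36225108/1477920829 ≈ -0.024511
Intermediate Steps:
k(a, r) = (8 + r)/(-35 + a) (k(a, r) = (r + 8)/(a + 5*(-7)) = (8 + r)/(a - 35) = (8 + r)/(-35 + a))
Z(X) = -3 - 2*X (Z(X) = X + (-3 - 3*X) = -3 - 2*X)
k(21, -163)/36509 + Z(-145)/(-11566) = ((8 - 163)/(-35 + 21))/36509 + (-3 - 2*(-145))/(-11566) = (-155/(-14))*(1/36509) + (-3 + 290)*(-1/11566) = -1/14*(-155)*(1/36509) + 287*(-1/11566) = (155/14)*(1/36509) - 287/11566 = 155/511126 - 287/11566 = -36225108/1477920829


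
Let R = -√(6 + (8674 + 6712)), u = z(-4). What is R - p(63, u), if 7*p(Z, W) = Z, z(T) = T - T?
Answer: -9 - 4*√962 ≈ -133.06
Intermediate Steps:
z(T) = 0
u = 0
p(Z, W) = Z/7
R = -4*√962 (R = -√(6 + 15386) = -√15392 = -4*√962 ≈ -124.06)
R - p(63, u) = -4*√962 - 63/7 = -4*√962 - 1*9 = -4*√962 - 9 = -9 - 4*√962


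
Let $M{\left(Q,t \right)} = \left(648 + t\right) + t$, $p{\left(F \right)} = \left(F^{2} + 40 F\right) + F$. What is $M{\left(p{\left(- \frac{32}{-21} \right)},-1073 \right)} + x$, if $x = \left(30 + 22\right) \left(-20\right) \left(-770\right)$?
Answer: $799302$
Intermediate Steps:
$x = 800800$ ($x = 52 \left(-20\right) \left(-770\right) = \left(-1040\right) \left(-770\right) = 800800$)
$p{\left(F \right)} = F^{2} + 41 F$
$M{\left(Q,t \right)} = 648 + 2 t$
$M{\left(p{\left(- \frac{32}{-21} \right)},-1073 \right)} + x = \left(648 + 2 \left(-1073\right)\right) + 800800 = \left(648 - 2146\right) + 800800 = -1498 + 800800 = 799302$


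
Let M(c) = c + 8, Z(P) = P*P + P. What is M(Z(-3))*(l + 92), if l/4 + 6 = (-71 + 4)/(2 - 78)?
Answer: 19026/19 ≈ 1001.4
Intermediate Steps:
l = -389/19 (l = -24 + 4*((-71 + 4)/(2 - 78)) = -24 + 4*(-67/(-76)) = -24 + 4*(-67*(-1/76)) = -24 + 4*(67/76) = -24 + 67/19 = -389/19 ≈ -20.474)
Z(P) = P + P² (Z(P) = P² + P = P + P²)
M(c) = 8 + c
M(Z(-3))*(l + 92) = (8 - 3*(1 - 3))*(-389/19 + 92) = (8 - 3*(-2))*(1359/19) = (8 + 6)*(1359/19) = 14*(1359/19) = 19026/19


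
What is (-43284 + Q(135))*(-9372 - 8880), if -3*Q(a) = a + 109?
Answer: 791504064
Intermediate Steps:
Q(a) = -109/3 - a/3 (Q(a) = -(a + 109)/3 = -(109 + a)/3 = -109/3 - a/3)
(-43284 + Q(135))*(-9372 - 8880) = (-43284 + (-109/3 - ⅓*135))*(-9372 - 8880) = (-43284 + (-109/3 - 45))*(-18252) = (-43284 - 244/3)*(-18252) = -130096/3*(-18252) = 791504064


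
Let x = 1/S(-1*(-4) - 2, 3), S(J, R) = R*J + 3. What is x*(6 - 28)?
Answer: -22/9 ≈ -2.4444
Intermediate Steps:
S(J, R) = 3 + J*R (S(J, R) = J*R + 3 = 3 + J*R)
x = ⅑ (x = 1/(3 + (-1*(-4) - 2)*3) = 1/(3 + (4 - 2)*3) = 1/(3 + 2*3) = 1/(3 + 6) = 1/9 = ⅑ ≈ 0.11111)
x*(6 - 28) = (6 - 28)/9 = (⅑)*(-22) = -22/9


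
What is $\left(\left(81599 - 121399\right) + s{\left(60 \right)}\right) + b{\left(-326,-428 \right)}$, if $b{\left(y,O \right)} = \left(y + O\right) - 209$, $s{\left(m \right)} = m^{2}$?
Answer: $-37163$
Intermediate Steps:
$b{\left(y,O \right)} = -209 + O + y$ ($b{\left(y,O \right)} = \left(O + y\right) - 209 = -209 + O + y$)
$\left(\left(81599 - 121399\right) + s{\left(60 \right)}\right) + b{\left(-326,-428 \right)} = \left(\left(81599 - 121399\right) + 60^{2}\right) - 963 = \left(-39800 + 3600\right) - 963 = -36200 - 963 = -37163$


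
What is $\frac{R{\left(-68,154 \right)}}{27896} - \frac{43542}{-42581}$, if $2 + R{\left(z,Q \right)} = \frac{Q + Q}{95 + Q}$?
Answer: $\frac{13747234999}{13444184292} \approx 1.0225$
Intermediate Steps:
$R{\left(z,Q \right)} = -2 + \frac{2 Q}{95 + Q}$ ($R{\left(z,Q \right)} = -2 + \frac{Q + Q}{95 + Q} = -2 + \frac{2 Q}{95 + Q}$)
$\frac{R{\left(-68,154 \right)}}{27896} - \frac{43542}{-42581} = \frac{\left(-190\right) \frac{1}{95 + 154}}{27896} - \frac{43542}{-42581} = - \frac{190}{249} \cdot \frac{1}{27896} - - \frac{43542}{42581} = \left(-190\right) \frac{1}{249} \cdot \frac{1}{27896} + \frac{43542}{42581} = \left(- \frac{190}{249}\right) \frac{1}{27896} + \frac{43542}{42581} = - \frac{95}{3473052} + \frac{43542}{42581} = \frac{13747234999}{13444184292}$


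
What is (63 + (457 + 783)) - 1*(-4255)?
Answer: 5558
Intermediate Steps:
(63 + (457 + 783)) - 1*(-4255) = (63 + 1240) + 4255 = 1303 + 4255 = 5558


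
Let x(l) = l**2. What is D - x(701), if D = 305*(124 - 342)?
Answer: -557891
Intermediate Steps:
D = -66490 (D = 305*(-218) = -66490)
D - x(701) = -66490 - 1*701**2 = -66490 - 1*491401 = -66490 - 491401 = -557891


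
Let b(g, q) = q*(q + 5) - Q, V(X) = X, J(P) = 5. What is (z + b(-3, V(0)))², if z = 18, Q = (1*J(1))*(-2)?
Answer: 784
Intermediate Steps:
Q = -10 (Q = (1*5)*(-2) = 5*(-2) = -10)
b(g, q) = 10 + q*(5 + q) (b(g, q) = q*(q + 5) - 1*(-10) = q*(5 + q) + 10 = 10 + q*(5 + q))
(z + b(-3, V(0)))² = (18 + (10 + 0² + 5*0))² = (18 + (10 + 0 + 0))² = (18 + 10)² = 28² = 784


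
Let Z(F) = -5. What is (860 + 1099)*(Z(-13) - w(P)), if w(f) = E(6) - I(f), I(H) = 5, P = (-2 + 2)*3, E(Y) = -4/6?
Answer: 1306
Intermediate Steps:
E(Y) = -⅔ (E(Y) = -4*⅙ = -⅔)
P = 0 (P = 0*3 = 0)
w(f) = -17/3 (w(f) = -⅔ - 1*5 = -⅔ - 5 = -17/3)
(860 + 1099)*(Z(-13) - w(P)) = (860 + 1099)*(-5 - 1*(-17/3)) = 1959*(-5 + 17/3) = 1959*(⅔) = 1306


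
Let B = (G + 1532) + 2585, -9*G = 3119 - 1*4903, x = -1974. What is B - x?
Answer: 56603/9 ≈ 6289.2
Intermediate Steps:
G = 1784/9 (G = -(3119 - 1*4903)/9 = -(3119 - 4903)/9 = -⅑*(-1784) = 1784/9 ≈ 198.22)
B = 38837/9 (B = (1784/9 + 1532) + 2585 = 15572/9 + 2585 = 38837/9 ≈ 4315.2)
B - x = 38837/9 - 1*(-1974) = 38837/9 + 1974 = 56603/9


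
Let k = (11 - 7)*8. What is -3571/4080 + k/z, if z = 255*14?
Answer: -8247/9520 ≈ -0.86628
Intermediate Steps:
z = 3570
k = 32 (k = 4*8 = 32)
-3571/4080 + k/z = -3571/4080 + 32/3570 = -3571*1/4080 + 32*(1/3570) = -3571/4080 + 16/1785 = -8247/9520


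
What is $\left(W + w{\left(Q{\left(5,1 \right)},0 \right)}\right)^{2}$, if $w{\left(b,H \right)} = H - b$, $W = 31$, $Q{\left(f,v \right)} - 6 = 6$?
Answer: $361$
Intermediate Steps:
$Q{\left(f,v \right)} = 12$ ($Q{\left(f,v \right)} = 6 + 6 = 12$)
$\left(W + w{\left(Q{\left(5,1 \right)},0 \right)}\right)^{2} = \left(31 + \left(0 - 12\right)\right)^{2} = \left(31 - 12\right)^{2} = 19^{2} = 361$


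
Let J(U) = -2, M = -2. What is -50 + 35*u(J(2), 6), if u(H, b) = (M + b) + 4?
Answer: 230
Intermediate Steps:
u(H, b) = 2 + b (u(H, b) = (-2 + b) + 4 = 2 + b)
-50 + 35*u(J(2), 6) = -50 + 35*(2 + 6) = -50 + 35*8 = -50 + 280 = 230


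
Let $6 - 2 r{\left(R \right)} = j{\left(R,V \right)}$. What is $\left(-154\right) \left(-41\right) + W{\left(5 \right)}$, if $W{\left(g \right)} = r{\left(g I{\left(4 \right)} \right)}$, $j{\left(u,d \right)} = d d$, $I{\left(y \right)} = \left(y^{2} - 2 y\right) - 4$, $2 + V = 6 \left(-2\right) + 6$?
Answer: $6285$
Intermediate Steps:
$V = -8$ ($V = -2 + \left(6 \left(-2\right) + 6\right) = -2 + \left(-12 + 6\right) = -2 - 6 = -8$)
$I{\left(y \right)} = -4 + y^{2} - 2 y$
$j{\left(u,d \right)} = d^{2}$
$r{\left(R \right)} = -29$ ($r{\left(R \right)} = 3 - \frac{\left(-8\right)^{2}}{2} = 3 - 32 = -29$)
$W{\left(g \right)} = -29$
$\left(-154\right) \left(-41\right) + W{\left(5 \right)} = \left(-154\right) \left(-41\right) - 29 = 6314 - 29 = 6285$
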